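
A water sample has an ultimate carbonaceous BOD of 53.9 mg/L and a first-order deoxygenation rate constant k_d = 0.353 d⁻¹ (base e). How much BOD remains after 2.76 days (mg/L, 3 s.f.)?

L ≈ 20.3 mg/L

L_t = L₀ e^(−k_d t) = 53.9 × e^(−0.353×2.76) = 53.9 × 0.3775 = 20.35 mg/L.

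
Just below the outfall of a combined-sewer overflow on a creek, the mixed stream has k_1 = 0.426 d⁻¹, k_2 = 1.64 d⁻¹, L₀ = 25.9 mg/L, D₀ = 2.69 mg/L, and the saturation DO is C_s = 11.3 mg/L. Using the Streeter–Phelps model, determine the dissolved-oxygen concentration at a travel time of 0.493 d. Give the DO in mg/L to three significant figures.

k_1 L₀/(k_2−k_1) = 0.426×25.9/(1.64−0.426) = 11.03/1.214 = 9.088 mg/L.
e^(−k_1 t) = e^(−0.426×0.4930) = 0.8106; e^(−k_2 t) = e^(−1.64×0.4930) = 0.4455.
D = 9.088 × (0.8106 − 0.4455) + 2.69 × 0.4455 = 3.318 + 1.198 = 4.516 mg/L.
DO = C_s − D = 11.3 − 4.516 = 6.784 mg/L.

DO ≈ 6.78 mg/L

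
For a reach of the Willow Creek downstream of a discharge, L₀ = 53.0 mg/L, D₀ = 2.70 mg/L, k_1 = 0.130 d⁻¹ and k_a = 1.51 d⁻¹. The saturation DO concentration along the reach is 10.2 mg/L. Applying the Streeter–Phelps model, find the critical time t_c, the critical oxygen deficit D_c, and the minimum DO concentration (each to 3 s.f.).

t_c ≈ 1.21 d; D_c ≈ 3.90 mg/L; min DO ≈ 6.30 mg/L

At the critical point dD/dt = 0, so k_1 L₀ e^(−k_1 t) = k_a D. Substituting D(t) from the Streeter–Phelps equation and solving for t gives
t_c = ln[(k_a/k_1)(1 − D₀(k_a−k_1)/(k_1 L₀))] / (k_a−k_1).
Here k_a−k_1 = 1.380 d⁻¹ and 1 − D₀(k_a−k_1)/(k_1 L₀) = 1 − 2.70×1.380/(0.130×53.0) = 0.4592, so
t_c = ln(11.62 × 0.4592) / 1.380 = 1.674 / 1.380 = 1.213 d.
L(t_c) = L₀ e^(−k_1 t_c) = 53.0 × 0.8541 = 45.27 mg/L, and at the critical point k_a D_c = k_1 L, so D_c = (0.130/1.51) × 45.27 = 3.897 mg/L.
Minimum DO = C_s − D_c = 10.2 − 3.897 = 6.303 mg/L.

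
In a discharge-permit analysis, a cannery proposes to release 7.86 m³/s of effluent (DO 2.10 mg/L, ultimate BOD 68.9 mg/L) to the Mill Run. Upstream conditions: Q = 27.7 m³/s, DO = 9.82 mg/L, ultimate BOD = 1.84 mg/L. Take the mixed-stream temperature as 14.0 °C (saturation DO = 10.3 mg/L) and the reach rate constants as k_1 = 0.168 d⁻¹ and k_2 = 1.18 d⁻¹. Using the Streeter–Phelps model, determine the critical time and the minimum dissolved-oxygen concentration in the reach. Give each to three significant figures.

Mixed DO = (27.7×9.82 + 7.86×2.10)/(27.7+7.86) = 288.5/35.56 = 8.114 mg/L.
Mixed L₀ = (27.7×1.84 + 7.86×68.9)/(35.56) = 592.5/35.56 = 16.66 mg/L.
Initial deficit D₀ = C_s − DO₀ = 10.3 − 8.114 = 2.186 mg/L.
t_c = (1/1.012) ln[(1.18/0.168)(1 − 2.186×1.012/(0.168×16.66))] = 0.9881 × ln(1.472) = 0.3821 d.
D_c = (0.168/1.18) × 16.66 × e^(−0.168×0.3821) = 0.1424 × 16.66 × 0.9378 = 2.225 mg/L.
Minimum DO = 10.3 − 2.225 = 8.075 mg/L.

t_c ≈ 0.382 d; minimum DO ≈ 8.08 mg/L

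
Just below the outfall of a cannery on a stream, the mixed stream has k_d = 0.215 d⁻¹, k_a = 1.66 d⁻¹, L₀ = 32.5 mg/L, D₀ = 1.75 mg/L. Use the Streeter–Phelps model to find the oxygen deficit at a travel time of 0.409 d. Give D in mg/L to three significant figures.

k_d L₀/(k_a−k_d) = 0.215×32.5/(1.66−0.215) = 6.987/1.445 = 4.836 mg/L.
e^(−k_d t) = e^(−0.215×0.4090) = 0.9158; e^(−k_a t) = e^(−1.66×0.4090) = 0.5072.
D = 4.836 × (0.9158 − 0.5072) + 1.75 × 0.5072 = 1.976 + 0.8875 = 2.864 mg/L.

D ≈ 2.86 mg/L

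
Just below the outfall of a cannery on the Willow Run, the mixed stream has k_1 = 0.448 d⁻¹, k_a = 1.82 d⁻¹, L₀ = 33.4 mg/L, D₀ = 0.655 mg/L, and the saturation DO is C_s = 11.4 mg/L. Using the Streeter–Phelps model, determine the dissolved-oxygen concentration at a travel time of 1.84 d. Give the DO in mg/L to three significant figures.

k_1 L₀/(k_a−k_1) = 0.448×33.4/(1.82−0.448) = 14.96/1.372 = 10.91 mg/L.
e^(−k_1 t) = e^(−0.448×1.840) = 0.4385; e^(−k_a t) = e^(−1.82×1.840) = 0.03513.
D = 10.91 × (0.4385 − 0.03513) + 0.655 × 0.03513 = 4.400 + 0.02301 = 4.423 mg/L.
DO = C_s − D = 11.4 − 4.423 = 6.977 mg/L.

DO ≈ 6.98 mg/L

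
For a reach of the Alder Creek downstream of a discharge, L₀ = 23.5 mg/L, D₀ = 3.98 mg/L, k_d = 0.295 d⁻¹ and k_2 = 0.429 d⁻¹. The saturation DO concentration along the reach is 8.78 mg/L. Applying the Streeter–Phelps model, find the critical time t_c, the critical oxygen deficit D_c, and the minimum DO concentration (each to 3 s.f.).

At the critical point dD/dt = 0, so k_d L₀ e^(−k_d t) = k_2 D. Substituting D(t) from the Streeter–Phelps equation and solving for t gives
t_c = ln[(k_2/k_d)(1 − D₀(k_2−k_d)/(k_d L₀))] / (k_2−k_d).
Here k_2−k_d = 0.1340 d⁻¹ and 1 − D₀(k_2−k_d)/(k_d L₀) = 1 − 3.98×0.1340/(0.295×23.5) = 0.9231, so
t_c = ln(1.454 × 0.9231) / 0.1340 = 0.2944 / 0.1340 = 2.197 d.
L(t_c) = L₀ e^(−k_d t_c) = 23.5 × 0.5230 = 12.29 mg/L, and at the critical point k_2 D_c = k_d L, so D_c = (0.295/0.429) × 12.29 = 8.451 mg/L.
Minimum DO = C_s − D_c = 8.78 − 8.451 = 0.3286 mg/L.

t_c ≈ 2.20 d; D_c ≈ 8.45 mg/L; min DO ≈ 0.329 mg/L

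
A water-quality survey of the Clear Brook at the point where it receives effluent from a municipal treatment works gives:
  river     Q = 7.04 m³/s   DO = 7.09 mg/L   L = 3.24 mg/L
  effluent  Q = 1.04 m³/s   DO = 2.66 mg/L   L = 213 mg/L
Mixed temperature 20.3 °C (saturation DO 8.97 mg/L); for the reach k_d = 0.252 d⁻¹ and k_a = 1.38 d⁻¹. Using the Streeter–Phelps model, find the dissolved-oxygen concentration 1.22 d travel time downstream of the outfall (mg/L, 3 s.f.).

DO ≈ 4.80 mg/L

Mixed DO = (7.04×7.09 + 1.04×2.66)/(7.04+1.04) = 52.68/8.080 = 6.520 mg/L.
Mixed L₀ = (7.04×3.24 + 1.04×213)/(8.080) = 244.3/8.080 = 30.24 mg/L.
Initial deficit D₀ = C_s − DO₀ = 8.97 − 6.520 = 2.450 mg/L.
D(1.22) = [0.252×30.24/(1.38−0.252)](e^(−0.252×1.22) − e^(−1.38×1.22)) + 2.450 e^(−1.38×1.22)
= 6.755 × (0.7353 − 0.1857) + 2.450 × 0.1857 = 4.168 mg/L.
DO = 8.97 − 4.168 = 4.802 mg/L.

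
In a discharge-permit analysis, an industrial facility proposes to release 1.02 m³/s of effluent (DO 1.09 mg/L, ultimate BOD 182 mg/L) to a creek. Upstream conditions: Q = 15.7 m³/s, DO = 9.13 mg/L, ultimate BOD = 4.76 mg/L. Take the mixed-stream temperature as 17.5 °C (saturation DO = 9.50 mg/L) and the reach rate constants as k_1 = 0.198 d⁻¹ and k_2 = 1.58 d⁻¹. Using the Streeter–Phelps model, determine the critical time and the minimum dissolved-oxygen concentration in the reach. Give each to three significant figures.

t_c ≈ 1.15 d; minimum DO ≈ 7.95 mg/L

Mixed DO = (15.7×9.13 + 1.02×1.09)/(15.7+1.02) = 144.5/16.72 = 8.640 mg/L.
Mixed L₀ = (15.7×4.76 + 1.02×182)/(16.72) = 260.4/16.72 = 15.57 mg/L.
Initial deficit D₀ = C_s − DO₀ = 9.50 − 8.640 = 0.8605 mg/L.
t_c = (1/1.382) ln[(1.58/0.198)(1 − 0.8605×1.382/(0.198×15.57))] = 0.7236 × ln(4.902) = 1.150 d.
D_c = (0.198/1.58) × 15.57 × e^(−0.198×1.150) = 0.1253 × 15.57 × 0.7963 = 1.554 mg/L.
Minimum DO = 9.50 − 1.554 = 7.946 mg/L.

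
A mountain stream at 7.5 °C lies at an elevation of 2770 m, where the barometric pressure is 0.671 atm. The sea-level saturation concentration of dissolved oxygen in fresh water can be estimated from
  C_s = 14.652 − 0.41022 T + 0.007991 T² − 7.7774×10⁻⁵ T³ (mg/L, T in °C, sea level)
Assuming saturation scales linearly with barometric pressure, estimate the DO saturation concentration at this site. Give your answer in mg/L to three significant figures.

C_s ≈ 8.05 mg/L

At sea level: C_s = 14.652 − 0.41022×7.5 + 0.007991×7.5² − 7.7774×10⁻⁵×7.5³ = 11.99 mg/L.
Pressure correction: C_s' = 11.99 × 0.671 = 8.047 mg/L.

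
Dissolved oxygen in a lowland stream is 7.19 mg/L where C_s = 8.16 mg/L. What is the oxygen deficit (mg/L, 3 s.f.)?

D = C_s − C = 8.16 − 7.19 = 0.970 mg/L.

D ≈ 0.970 mg/L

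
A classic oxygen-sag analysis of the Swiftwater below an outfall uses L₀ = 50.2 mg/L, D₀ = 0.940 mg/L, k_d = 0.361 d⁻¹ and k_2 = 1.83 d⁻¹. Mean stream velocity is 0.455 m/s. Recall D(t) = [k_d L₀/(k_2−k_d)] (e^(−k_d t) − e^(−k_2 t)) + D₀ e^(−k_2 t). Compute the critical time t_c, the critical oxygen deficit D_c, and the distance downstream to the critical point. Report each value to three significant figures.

At the critical point dD/dt = 0, so k_d L₀ e^(−k_d t) = k_2 D. Substituting D(t) from the Streeter–Phelps equation and solving for t gives
t_c = ln[(k_2/k_d)(1 − D₀(k_2−k_d)/(k_d L₀))] / (k_2−k_d).
Here k_2−k_d = 1.469 d⁻¹ and 1 − D₀(k_2−k_d)/(k_d L₀) = 1 − 0.940×1.469/(0.361×50.2) = 0.9238, so
t_c = ln(5.069 × 0.9238) / 1.469 = 1.544 / 1.469 = 1.051 d.
L(t_c) = L₀ e^(−k_d t_c) = 50.2 × 0.6843 = 34.35 mg/L, and at the critical point k_2 D_c = k_d L, so D_c = (0.361/1.83) × 34.35 = 6.776 mg/L.
x_c = v t_c = 0.455 m/s × 1.051 d × 86400 s/d = 41320 m ≈ 41.3 km.

t_c ≈ 1.05 d; D_c ≈ 6.78 mg/L; x_c ≈ 41.3 km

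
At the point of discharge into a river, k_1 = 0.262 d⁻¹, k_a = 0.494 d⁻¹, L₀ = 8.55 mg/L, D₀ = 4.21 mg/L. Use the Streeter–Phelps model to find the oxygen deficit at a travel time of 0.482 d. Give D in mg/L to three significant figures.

D ≈ 4.22 mg/L

k_1 L₀/(k_a−k_1) = 0.262×8.55/(0.494−0.262) = 2.240/0.2320 = 9.656 mg/L.
e^(−k_1 t) = e^(−0.262×0.4820) = 0.8814; e^(−k_a t) = e^(−0.494×0.4820) = 0.7881.
D = 9.656 × (0.8814 − 0.7881) + 4.21 × 0.7881 = 0.9004 + 3.318 = 4.218 mg/L.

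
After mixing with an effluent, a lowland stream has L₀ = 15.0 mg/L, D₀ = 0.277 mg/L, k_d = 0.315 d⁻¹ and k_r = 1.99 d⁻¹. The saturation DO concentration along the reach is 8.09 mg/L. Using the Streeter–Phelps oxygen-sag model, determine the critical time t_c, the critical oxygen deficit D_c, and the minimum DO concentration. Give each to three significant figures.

t_c ≈ 1.04 d; D_c ≈ 1.71 mg/L; min DO ≈ 6.38 mg/L

t_c = [1/(k_r−k_d)] ln[(k_r/k_d)(1 − D₀(k_r−k_d)/(k_d L₀))]
= [1/(1.99−0.315)] ln[(1.99/0.315)(1 − 0.277×1.675/(0.315×15.0))]
= (1/1.675) ln[6.317 × 0.9018] = 0.5970 × ln(5.697) = 0.5970 × 1.740 = 1.039 d.
D_c = (k_d/k_r) L₀ e^(−k_d t_c) = (0.315/1.99) × 15.0 × e^(−0.315×1.039) = 0.1583 × 15.0 × 0.7209 = 1.712 mg/L.
Minimum DO = C_s − D_c = 8.09 − 1.712 = 6.378 mg/L.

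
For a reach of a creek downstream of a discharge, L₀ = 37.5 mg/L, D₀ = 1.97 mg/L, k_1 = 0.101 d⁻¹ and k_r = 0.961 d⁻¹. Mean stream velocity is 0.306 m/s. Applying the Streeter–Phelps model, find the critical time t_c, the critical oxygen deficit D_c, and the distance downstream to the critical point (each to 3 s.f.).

t_c = [1/(k_r−k_1)] ln[(k_r/k_1)(1 − D₀(k_r−k_1)/(k_1 L₀))]
= [1/(0.961−0.101)] ln[(0.961/0.101)(1 − 1.97×0.8600/(0.101×37.5))]
= (1/0.8600) ln[9.515 × 0.5527] = 1.163 × ln(5.259) = 1.163 × 1.660 = 1.930 d.
D_c = (k_1/k_r) L₀ e^(−k_1 t_c) = (0.101/0.961) × 37.5 × e^(−0.101×1.930) = 0.1051 × 37.5 × 0.8229 = 3.243 mg/L.
x_c = v t_c = 0.306 m/s × 1.930 d × 86400 s/d = 51030 m ≈ 51.0 km.

t_c ≈ 1.93 d; D_c ≈ 3.24 mg/L; x_c ≈ 51.0 km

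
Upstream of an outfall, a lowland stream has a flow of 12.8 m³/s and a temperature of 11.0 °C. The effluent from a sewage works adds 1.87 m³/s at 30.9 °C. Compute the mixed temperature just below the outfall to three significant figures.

Flow-weighted mixing: C = (Q_r C_r + Q_w C_w)/(Q_r + Q_w)
= (12.8×11.0 + 1.87×30.9)/(12.8 + 1.87) = 198.6/14.67 = 13.54 °C.

13.5 °C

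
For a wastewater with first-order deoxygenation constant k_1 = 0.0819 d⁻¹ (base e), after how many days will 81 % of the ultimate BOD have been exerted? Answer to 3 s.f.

t ≈ 20.3 d

y/L₀ = 1 − e^(−k_1 t) = 0.81 ⇒ e^(−k_1 t) = 0.190
t = −ln(0.190) / 0.0819 = 1.661 / 0.0819 = 20.28 d.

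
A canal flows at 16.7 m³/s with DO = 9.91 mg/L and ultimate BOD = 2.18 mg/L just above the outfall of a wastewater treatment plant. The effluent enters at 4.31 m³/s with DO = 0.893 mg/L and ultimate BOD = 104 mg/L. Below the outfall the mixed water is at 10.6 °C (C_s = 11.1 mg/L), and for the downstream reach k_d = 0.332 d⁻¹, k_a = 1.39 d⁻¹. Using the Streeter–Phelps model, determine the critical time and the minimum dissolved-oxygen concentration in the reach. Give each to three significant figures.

Mixed DO = (16.7×9.91 + 4.31×0.893)/(16.7+4.31) = 169.3/21.01 = 8.060 mg/L.
Mixed L₀ = (16.7×2.18 + 4.31×104)/(21.01) = 484.6/21.01 = 23.07 mg/L.
Initial deficit D₀ = C_s − DO₀ = 11.1 − 8.060 = 3.040 mg/L.
t_c = (1/1.058) ln[(1.39/0.332)(1 − 3.040×1.058/(0.332×23.07))] = 0.9452 × ln(2.429) = 0.8387 d.
D_c = (0.332/1.39) × 23.07 × e^(−0.332×0.8387) = 0.2388 × 23.07 × 0.7570 = 4.171 mg/L.
Minimum DO = 11.1 − 4.171 = 6.929 mg/L.

t_c ≈ 0.839 d; minimum DO ≈ 6.93 mg/L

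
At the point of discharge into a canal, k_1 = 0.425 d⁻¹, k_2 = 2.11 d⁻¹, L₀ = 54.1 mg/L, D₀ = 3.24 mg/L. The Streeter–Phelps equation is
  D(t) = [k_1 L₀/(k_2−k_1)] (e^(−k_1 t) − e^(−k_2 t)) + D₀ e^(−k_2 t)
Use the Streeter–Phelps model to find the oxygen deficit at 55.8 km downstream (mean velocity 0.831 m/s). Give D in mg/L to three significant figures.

D ≈ 7.79 mg/L

Travel time t = x/v = 55.8 km / (0.831 m/s) = 55800 m / 0.831 m/s = 67150 s = 0.7772 d.
k_1 L₀/(k_2−k_1) = 0.425×54.1/(2.11−0.425) = 22.99/1.685 = 13.65 mg/L.
e^(−k_1 t) = e^(−0.425×0.7772) = 0.7187; e^(−k_2 t) = e^(−2.11×0.7772) = 0.1940.
D = 13.65 × (0.7187 − 0.1940) + 3.24 × 0.1940 = 7.160 + 0.6286 = 7.788 mg/L.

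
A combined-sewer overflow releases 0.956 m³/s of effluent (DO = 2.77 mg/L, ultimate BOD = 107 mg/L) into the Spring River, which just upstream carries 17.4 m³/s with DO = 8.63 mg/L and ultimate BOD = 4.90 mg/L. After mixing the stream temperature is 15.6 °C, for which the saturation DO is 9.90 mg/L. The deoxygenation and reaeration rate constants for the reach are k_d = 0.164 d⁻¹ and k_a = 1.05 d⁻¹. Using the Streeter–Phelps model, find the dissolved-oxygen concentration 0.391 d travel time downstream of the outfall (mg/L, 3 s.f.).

DO ≈ 8.34 mg/L

Mixed DO = (17.4×8.63 + 0.956×2.77)/(17.4+0.956) = 152.8/18.36 = 8.325 mg/L.
Mixed L₀ = (17.4×4.90 + 0.956×107)/(18.36) = 187.6/18.36 = 10.22 mg/L.
Initial deficit D₀ = C_s − DO₀ = 9.90 − 8.325 = 1.575 mg/L.
D(0.391) = [0.164×10.22/(1.05−0.164)](e^(−0.164×0.391) − e^(−1.05×0.391)) + 1.575 e^(−1.05×0.391)
= 1.891 × (0.9379 − 0.6633) + 1.575 × 0.6633 = 1.564 mg/L.
DO = 9.90 − 1.564 = 8.336 mg/L.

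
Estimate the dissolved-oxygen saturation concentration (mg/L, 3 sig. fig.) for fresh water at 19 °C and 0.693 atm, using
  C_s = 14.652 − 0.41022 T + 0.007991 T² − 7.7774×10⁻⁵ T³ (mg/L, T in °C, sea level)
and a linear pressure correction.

At sea level: C_s = 14.652 − 0.41022×19 + 0.007991×19² − 7.7774×10⁻⁵×19³ = 9.209 mg/L.
Pressure correction: C_s' = 9.209 × 0.693 = 6.382 mg/L.

C_s ≈ 6.38 mg/L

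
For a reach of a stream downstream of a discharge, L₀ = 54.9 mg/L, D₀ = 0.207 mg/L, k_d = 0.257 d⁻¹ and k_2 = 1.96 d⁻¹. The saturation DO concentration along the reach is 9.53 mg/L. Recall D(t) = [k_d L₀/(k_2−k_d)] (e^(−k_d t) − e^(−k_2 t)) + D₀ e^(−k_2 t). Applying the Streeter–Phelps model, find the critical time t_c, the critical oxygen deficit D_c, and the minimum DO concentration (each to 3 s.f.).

At the critical point dD/dt = 0, so k_d L₀ e^(−k_d t) = k_2 D. Substituting D(t) from the Streeter–Phelps equation and solving for t gives
t_c = ln[(k_2/k_d)(1 − D₀(k_2−k_d)/(k_d L₀))] / (k_2−k_d).
Here k_2−k_d = 1.703 d⁻¹ and 1 − D₀(k_2−k_d)/(k_d L₀) = 1 − 0.207×1.703/(0.257×54.9) = 0.9750, so
t_c = ln(7.626 × 0.9750) / 1.703 = 2.006 / 1.703 = 1.178 d.
D_c = (k_d/k_2) L₀ e^(−k_d t_c) = (0.257/1.96) × 54.9 × e^(−0.257×1.178) = 0.1311 × 54.9 × 0.7388 = 5.318 mg/L.
Minimum DO = C_s − D_c = 9.53 − 5.318 = 4.212 mg/L.

t_c ≈ 1.18 d; D_c ≈ 5.32 mg/L; min DO ≈ 4.21 mg/L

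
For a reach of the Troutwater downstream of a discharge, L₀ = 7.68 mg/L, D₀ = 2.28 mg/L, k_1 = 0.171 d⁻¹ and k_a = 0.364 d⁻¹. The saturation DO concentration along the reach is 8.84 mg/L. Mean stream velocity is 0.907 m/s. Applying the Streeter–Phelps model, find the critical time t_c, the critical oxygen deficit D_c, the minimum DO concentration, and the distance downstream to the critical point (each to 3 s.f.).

t_c = [1/(k_a−k_1)] ln[(k_a/k_1)(1 − D₀(k_a−k_1)/(k_1 L₀))]
= [1/(0.364−0.171)] ln[(0.364/0.171)(1 − 2.28×0.1930/(0.171×7.68))]
= (1/0.1930) ln[2.129 × 0.6649] = 5.181 × ln(1.415) = 5.181 × 0.3474 = 1.800 d.
L(t_c) = L₀ e^(−k_1 t_c) = 7.68 × 0.7351 = 5.645 mg/L, and at the critical point k_a D_c = k_1 L, so D_c = (0.171/0.364) × 5.645 = 2.652 mg/L.
Minimum DO = C_s − D_c = 8.84 − 2.652 = 6.188 mg/L.
x_c = v t_c = 0.907 m/s × 1.800 d × 86400 s/d = 141100 m ≈ 141 km.

t_c ≈ 1.80 d; D_c ≈ 2.65 mg/L; min DO ≈ 6.19 mg/L; x_c ≈ 141 km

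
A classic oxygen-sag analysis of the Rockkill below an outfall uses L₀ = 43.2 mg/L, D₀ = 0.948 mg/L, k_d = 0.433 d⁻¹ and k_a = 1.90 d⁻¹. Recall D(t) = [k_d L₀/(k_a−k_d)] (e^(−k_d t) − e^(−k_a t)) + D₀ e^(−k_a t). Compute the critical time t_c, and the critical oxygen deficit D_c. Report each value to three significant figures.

t_c ≈ 0.955 d; D_c ≈ 6.51 mg/L

With k_a/k_d = 4.388 and 1 − D₀(k_a−k_d)/(k_d L₀) = 0.9257,
t_c = ln(4.388 × 0.9257) / (1.90 − 0.433) = ln(4.062) / 1.467 = 1.402/1.467 = 0.9554 d.
D_c = (k_d/k_a) L₀ e^(−k_d t_c) = (0.433/1.90) × 43.2 × e^(−0.433×0.9554) = 0.2279 × 43.2 × 0.6612 = 6.510 mg/L.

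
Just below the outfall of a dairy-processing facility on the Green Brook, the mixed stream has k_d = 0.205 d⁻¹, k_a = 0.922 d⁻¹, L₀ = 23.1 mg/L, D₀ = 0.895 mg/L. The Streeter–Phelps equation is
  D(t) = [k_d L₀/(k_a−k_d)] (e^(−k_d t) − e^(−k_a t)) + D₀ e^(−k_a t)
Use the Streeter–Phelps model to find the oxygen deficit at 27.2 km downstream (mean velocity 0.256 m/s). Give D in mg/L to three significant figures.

D ≈ 3.30 mg/L

Travel time t = x/v = 27.2 km / (0.256 m/s) = 27200 m / 0.256 m/s = 106200 s = 1.230 d.
k_d L₀/(k_a−k_d) = 0.205×23.1/(0.922−0.205) = 4.736/0.7170 = 6.605 mg/L.
e^(−k_d t) = e^(−0.205×1.230) = 0.7772; e^(−k_a t) = e^(−0.922×1.230) = 0.3218.
D = 6.605 × (0.7772 − 0.3218) + 0.895 × 0.3218 = 3.008 + 0.2880 = 3.296 mg/L.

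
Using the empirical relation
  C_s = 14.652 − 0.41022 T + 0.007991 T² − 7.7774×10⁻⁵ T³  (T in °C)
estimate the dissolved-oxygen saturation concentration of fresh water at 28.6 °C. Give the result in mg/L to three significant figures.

C_s ≈ 7.64 mg/L

C_s = 14.652 − 0.41022×28.6 + 0.007991×28.6² − 7.7774×10⁻⁵×28.6³ = 7.637 mg/L.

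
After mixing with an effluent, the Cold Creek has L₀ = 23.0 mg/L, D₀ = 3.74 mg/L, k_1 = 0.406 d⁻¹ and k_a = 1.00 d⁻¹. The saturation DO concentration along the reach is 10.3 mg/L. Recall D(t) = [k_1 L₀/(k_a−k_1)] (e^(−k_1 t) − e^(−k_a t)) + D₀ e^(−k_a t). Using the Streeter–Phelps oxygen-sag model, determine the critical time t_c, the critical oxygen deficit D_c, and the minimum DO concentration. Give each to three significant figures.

t_c = [1/(k_a−k_1)] ln[(k_a/k_1)(1 − D₀(k_a−k_1)/(k_1 L₀))]
= [1/(1.00−0.406)] ln[(1.00/0.406)(1 − 3.74×0.5940/(0.406×23.0))]
= (1/0.5940) ln[2.463 × 0.7621] = 1.684 × ln(1.877) = 1.684 × 0.6297 = 1.060 d.
D_c = (k_1/k_a) L₀ e^(−k_1 t_c) = (0.406/1.00) × 23.0 × e^(−0.406×1.060) = 0.4060 × 23.0 × 0.6502 = 6.072 mg/L.
Minimum DO = C_s − D_c = 10.3 − 6.072 = 4.228 mg/L.

t_c ≈ 1.06 d; D_c ≈ 6.07 mg/L; min DO ≈ 4.23 mg/L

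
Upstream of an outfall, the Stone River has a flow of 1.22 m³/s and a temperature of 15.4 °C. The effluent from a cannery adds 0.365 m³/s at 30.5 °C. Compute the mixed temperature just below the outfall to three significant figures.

Flow-weighted mixing: C = (Q_r C_r + Q_w C_w)/(Q_r + Q_w)
= (1.22×15.4 + 0.365×30.5)/(1.22 + 0.365) = 29.92/1.585 = 18.88 °C.

18.9 °C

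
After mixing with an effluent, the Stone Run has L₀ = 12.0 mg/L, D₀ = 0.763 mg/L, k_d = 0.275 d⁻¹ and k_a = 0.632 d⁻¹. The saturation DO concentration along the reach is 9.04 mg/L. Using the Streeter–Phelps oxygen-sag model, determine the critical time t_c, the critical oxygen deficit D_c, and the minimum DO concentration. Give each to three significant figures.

With k_a/k_d = 2.298 and 1 − D₀(k_a−k_d)/(k_d L₀) = 0.9175,
t_c = ln(2.298 × 0.9175) / (0.632 − 0.275) = ln(2.108) / 0.3570 = 0.7460/0.3570 = 2.090 d.
L(t_c) = L₀ e^(−k_d t_c) = 12.0 × 0.5629 = 6.755 mg/L, and at the critical point k_a D_c = k_d L, so D_c = (0.275/0.632) × 6.755 = 2.939 mg/L.
Minimum DO = C_s − D_c = 9.04 − 2.939 = 6.101 mg/L.

t_c ≈ 2.09 d; D_c ≈ 2.94 mg/L; min DO ≈ 6.10 mg/L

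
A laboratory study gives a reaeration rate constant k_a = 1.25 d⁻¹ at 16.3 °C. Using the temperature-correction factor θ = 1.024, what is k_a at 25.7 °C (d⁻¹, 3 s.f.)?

k_a(T₂) = k_a(T₁) · θ^(T₂−T₁) = 1.25 × 1.024^(25.7−16.3)
= 1.25 × 1.024^9.40 = 1.25 × 1.250 = 1.562 d⁻¹.

k_a ≈ 1.56 d⁻¹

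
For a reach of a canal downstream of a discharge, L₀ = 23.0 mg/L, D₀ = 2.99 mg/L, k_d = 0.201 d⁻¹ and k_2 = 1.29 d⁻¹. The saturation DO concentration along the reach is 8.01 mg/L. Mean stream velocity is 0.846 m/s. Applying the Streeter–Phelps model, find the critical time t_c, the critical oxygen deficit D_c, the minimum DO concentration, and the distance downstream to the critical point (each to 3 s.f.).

t_c ≈ 0.588 d; D_c ≈ 3.18 mg/L; min DO ≈ 4.83 mg/L; x_c ≈ 43.0 km

At the critical point dD/dt = 0, so k_d L₀ e^(−k_d t) = k_2 D. Substituting D(t) from the Streeter–Phelps equation and solving for t gives
t_c = ln[(k_2/k_d)(1 − D₀(k_2−k_d)/(k_d L₀))] / (k_2−k_d).
Here k_2−k_d = 1.089 d⁻¹ and 1 − D₀(k_2−k_d)/(k_d L₀) = 1 − 2.99×1.089/(0.201×23.0) = 0.2957, so
t_c = ln(6.418 × 0.2957) / 1.089 = 0.6406 / 1.089 = 0.5882 d.
D_c = (k_d/k_2) L₀ e^(−k_d t_c) = (0.201/1.29) × 23.0 × e^(−0.201×0.5882) = 0.1558 × 23.0 × 0.8885 = 3.184 mg/L.
Minimum DO = C_s − D_c = 8.01 − 3.184 = 4.826 mg/L.
x_c = v t_c = 0.846 m/s × 0.5882 d × 86400 s/d = 43000 m ≈ 43.0 km.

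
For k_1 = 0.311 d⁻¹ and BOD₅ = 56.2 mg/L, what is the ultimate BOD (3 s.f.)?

BOD₅ = L₀(1 − e^(−5k_1)) ⇒ L₀ = BOD₅ / (1 − e^(−5×0.311))
= 56.2 / (1 − 0.2112) = 56.2 / 0.7888 = 71.25 mg/L.

L₀ ≈ 71.2 mg/L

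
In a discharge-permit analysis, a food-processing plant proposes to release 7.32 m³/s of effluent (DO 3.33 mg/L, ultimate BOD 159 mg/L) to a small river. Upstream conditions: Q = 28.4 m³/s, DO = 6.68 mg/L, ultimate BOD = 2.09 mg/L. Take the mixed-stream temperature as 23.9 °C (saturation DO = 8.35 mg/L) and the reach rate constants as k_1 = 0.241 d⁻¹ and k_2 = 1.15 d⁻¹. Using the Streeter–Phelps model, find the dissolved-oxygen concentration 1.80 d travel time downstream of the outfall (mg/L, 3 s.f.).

DO ≈ 3.31 mg/L

Mixed DO = (28.4×6.68 + 7.32×3.33)/(28.4+7.32) = 214.1/35.72 = 5.993 mg/L.
Mixed L₀ = (28.4×2.09 + 7.32×159)/(35.72) = 1223/35.72 = 34.25 mg/L.
Initial deficit D₀ = C_s − DO₀ = 8.35 − 5.993 = 2.357 mg/L.
D(1.80) = [0.241×34.25/(1.15−0.241)](e^(−0.241×1.80) − e^(−1.15×1.80)) + 2.357 e^(−1.15×1.80)
= 9.079 × (0.6480 − 0.1262) + 2.357 × 0.1262 = 5.035 mg/L.
DO = 8.35 − 5.035 = 3.315 mg/L.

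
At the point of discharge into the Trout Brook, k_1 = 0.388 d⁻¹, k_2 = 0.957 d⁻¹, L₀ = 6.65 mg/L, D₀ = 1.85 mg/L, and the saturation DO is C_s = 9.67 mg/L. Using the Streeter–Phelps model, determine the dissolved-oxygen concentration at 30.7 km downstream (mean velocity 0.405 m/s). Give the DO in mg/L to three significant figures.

DO ≈ 7.60 mg/L

Travel time t = x/v = 30.7 km / (0.405 m/s) = 30700 m / 0.405 m/s = 75800 s = 0.8773 d.
k_1 L₀/(k_2−k_1) = 0.388×6.65/(0.957−0.388) = 2.580/0.5690 = 4.535 mg/L.
e^(−k_1 t) = e^(−0.388×0.8773) = 0.7115; e^(−k_2 t) = e^(−0.957×0.8773) = 0.4319.
D = 4.535 × (0.7115 − 0.4319) + 1.85 × 0.4319 = 1.268 + 0.7990 = 2.067 mg/L.
DO = C_s − D = 9.67 − 2.067 = 7.603 mg/L.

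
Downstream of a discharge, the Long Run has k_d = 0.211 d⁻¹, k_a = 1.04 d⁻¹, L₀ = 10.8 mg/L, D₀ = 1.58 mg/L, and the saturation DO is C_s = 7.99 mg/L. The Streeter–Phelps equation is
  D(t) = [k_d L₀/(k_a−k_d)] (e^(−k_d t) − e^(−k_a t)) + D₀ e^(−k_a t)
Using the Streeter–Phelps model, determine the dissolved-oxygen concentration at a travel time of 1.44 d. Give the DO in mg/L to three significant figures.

DO ≈ 6.22 mg/L

k_d L₀/(k_a−k_d) = 0.211×10.8/(1.04−0.211) = 2.279/0.8290 = 2.749 mg/L.
e^(−k_d t) = e^(−0.211×1.440) = 0.7380; e^(−k_a t) = e^(−1.04×1.440) = 0.2237.
D = 2.749 × (0.7380 − 0.2237) + 1.58 × 0.2237 = 1.414 + 0.3534 = 1.767 mg/L.
DO = C_s − D = 7.99 − 1.767 = 6.223 mg/L.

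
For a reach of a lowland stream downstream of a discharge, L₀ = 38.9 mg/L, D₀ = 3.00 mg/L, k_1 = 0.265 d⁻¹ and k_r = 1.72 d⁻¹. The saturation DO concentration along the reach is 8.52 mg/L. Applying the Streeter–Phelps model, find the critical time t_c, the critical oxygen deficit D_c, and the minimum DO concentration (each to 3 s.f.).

t_c ≈ 0.907 d; D_c ≈ 4.71 mg/L; min DO ≈ 3.81 mg/L

With k_r/k_1 = 6.491 and 1 − D₀(k_r−k_1)/(k_1 L₀) = 0.5766,
t_c = ln(6.491 × 0.5766) / (1.72 − 0.265) = ln(3.742) / 1.455 = 1.320/1.455 = 0.9070 d.
D_c = (k_1/k_r) L₀ e^(−k_1 t_c) = (0.265/1.72) × 38.9 × e^(−0.265×0.9070) = 0.1541 × 38.9 × 0.7863 = 4.713 mg/L.
Minimum DO = C_s − D_c = 8.52 − 4.713 = 3.807 mg/L.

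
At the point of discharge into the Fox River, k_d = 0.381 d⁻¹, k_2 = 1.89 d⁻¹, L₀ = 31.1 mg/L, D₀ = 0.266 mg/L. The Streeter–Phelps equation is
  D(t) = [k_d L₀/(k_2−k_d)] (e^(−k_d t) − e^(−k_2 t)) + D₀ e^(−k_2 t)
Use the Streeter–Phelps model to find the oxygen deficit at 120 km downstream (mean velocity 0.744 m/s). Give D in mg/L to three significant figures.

D ≈ 3.63 mg/L

Travel time t = x/v = 120 km / (0.744 m/s) = 120000 m / 0.744 m/s = 161300 s = 1.867 d.
k_d L₀/(k_2−k_d) = 0.381×31.1/(1.89−0.381) = 11.85/1.509 = 7.852 mg/L.
e^(−k_d t) = e^(−0.381×1.867) = 0.4910; e^(−k_2 t) = e^(−1.89×1.867) = 0.02936.
D = 7.852 × (0.4910 − 0.02936) + 0.266 × 0.02936 = 3.625 + 0.007809 = 3.633 mg/L.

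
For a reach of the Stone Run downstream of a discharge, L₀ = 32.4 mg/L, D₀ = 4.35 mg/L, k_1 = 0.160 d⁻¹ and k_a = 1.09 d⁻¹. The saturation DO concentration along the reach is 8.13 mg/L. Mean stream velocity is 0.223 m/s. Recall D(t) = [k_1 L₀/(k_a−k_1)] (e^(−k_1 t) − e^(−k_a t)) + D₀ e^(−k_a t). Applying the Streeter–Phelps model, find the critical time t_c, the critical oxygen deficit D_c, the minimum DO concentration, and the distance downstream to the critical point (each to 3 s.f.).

With k_a/k_1 = 6.812 and 1 − D₀(k_a−k_1)/(k_1 L₀) = 0.2196,
t_c = ln(6.812 × 0.2196) / (1.09 − 0.160) = ln(1.496) / 0.9300 = 0.4029/0.9300 = 0.4332 d.
L(t_c) = L₀ e^(−k_1 t_c) = 32.4 × 0.9330 = 30.23 mg/L, and at the critical point k_a D_c = k_1 L, so D_c = (0.160/1.09) × 30.23 = 4.437 mg/L.
Minimum DO = C_s − D_c = 8.13 − 4.437 = 3.693 mg/L.
x_c = v t_c = 0.223 m/s × 0.4332 d × 86400 s/d = 8347 m ≈ 8.35 km.

t_c ≈ 0.433 d; D_c ≈ 4.44 mg/L; min DO ≈ 3.69 mg/L; x_c ≈ 8.35 km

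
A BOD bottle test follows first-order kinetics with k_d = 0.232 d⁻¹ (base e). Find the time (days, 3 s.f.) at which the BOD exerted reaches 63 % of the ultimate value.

t ≈ 4.29 d

y/L₀ = 1 − e^(−k_d t) = 0.63 ⇒ e^(−k_d t) = 0.370
t = −ln(0.370) / 0.232 = 0.9943 / 0.232 = 4.286 d.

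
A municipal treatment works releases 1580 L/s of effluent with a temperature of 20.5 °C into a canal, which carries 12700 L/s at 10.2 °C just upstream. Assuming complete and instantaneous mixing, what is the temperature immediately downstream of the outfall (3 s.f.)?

11.3 °C

Flow-weighted mixing: C = (Q_r C_r + Q_w C_w)/(Q_r + Q_w)
= (12700×10.2 + 1580×20.5)/(12700 + 1580) = 161900/14280 = 11.34 °C.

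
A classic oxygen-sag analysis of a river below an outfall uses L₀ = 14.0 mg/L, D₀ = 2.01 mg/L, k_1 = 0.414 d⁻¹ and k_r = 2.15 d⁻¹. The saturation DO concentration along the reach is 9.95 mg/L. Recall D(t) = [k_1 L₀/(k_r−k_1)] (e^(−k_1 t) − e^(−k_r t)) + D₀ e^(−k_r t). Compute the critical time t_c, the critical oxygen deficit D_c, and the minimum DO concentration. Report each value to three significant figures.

t_c = [1/(k_r−k_1)] ln[(k_r/k_1)(1 − D₀(k_r−k_1)/(k_1 L₀))]
= [1/(2.15−0.414)] ln[(2.15/0.414)(1 − 2.01×1.736/(0.414×14.0))]
= (1/1.736) ln[5.193 × 0.3980] = 0.5760 × ln(2.067) = 0.5760 × 0.7260 = 0.4182 d.
L(t_c) = L₀ e^(−k_1 t_c) = 14.0 × 0.8410 = 11.77 mg/L, and at the critical point k_r D_c = k_1 L, so D_c = (0.414/2.15) × 11.77 = 2.267 mg/L.
Minimum DO = C_s − D_c = 9.95 − 2.267 = 7.683 mg/L.

t_c ≈ 0.418 d; D_c ≈ 2.27 mg/L; min DO ≈ 7.68 mg/L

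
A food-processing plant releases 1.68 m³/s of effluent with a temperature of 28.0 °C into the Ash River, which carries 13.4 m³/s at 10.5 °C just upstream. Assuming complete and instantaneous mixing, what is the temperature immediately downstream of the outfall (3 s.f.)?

12.4 °C

Flow-weighted mixing: C = (Q_r C_r + Q_w C_w)/(Q_r + Q_w)
= (13.4×10.5 + 1.68×28.0)/(13.4 + 1.68) = 187.7/15.08 = 12.45 °C.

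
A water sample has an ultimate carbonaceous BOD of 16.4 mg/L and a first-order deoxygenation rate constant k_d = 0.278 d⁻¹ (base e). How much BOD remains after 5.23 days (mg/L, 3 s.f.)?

L_t = L₀ e^(−k_d t) = 16.4 × e^(−0.278×5.23) = 16.4 × 0.2336 = 3.832 mg/L.

L ≈ 3.83 mg/L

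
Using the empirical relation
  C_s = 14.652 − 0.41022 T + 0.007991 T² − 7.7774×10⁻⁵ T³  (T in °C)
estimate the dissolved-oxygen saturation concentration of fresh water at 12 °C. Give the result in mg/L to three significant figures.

C_s ≈ 10.7 mg/L

C_s = 14.652 − 0.41022×12 + 0.007991×12² − 7.7774×10⁻⁵×12³ = 10.75 mg/L.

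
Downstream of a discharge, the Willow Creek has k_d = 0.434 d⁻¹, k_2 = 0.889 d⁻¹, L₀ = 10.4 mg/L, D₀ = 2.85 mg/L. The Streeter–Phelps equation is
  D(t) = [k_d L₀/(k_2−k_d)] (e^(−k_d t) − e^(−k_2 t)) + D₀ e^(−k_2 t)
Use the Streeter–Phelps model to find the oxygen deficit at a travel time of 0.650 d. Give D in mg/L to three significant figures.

k_d L₀/(k_2−k_d) = 0.434×10.4/(0.889−0.434) = 4.514/0.4550 = 9.920 mg/L.
e^(−k_d t) = e^(−0.434×0.6500) = 0.7542; e^(−k_2 t) = e^(−0.889×0.6500) = 0.5611.
D = 9.920 × (0.7542 − 0.5611) + 2.85 × 0.5611 = 1.916 + 1.599 = 3.515 mg/L.

D ≈ 3.51 mg/L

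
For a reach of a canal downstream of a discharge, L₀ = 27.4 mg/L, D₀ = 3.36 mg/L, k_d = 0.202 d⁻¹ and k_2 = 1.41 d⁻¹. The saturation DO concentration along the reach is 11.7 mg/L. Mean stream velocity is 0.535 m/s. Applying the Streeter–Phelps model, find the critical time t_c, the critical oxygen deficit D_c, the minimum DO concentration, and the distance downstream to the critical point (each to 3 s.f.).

t_c ≈ 0.514 d; D_c ≈ 3.54 mg/L; min DO ≈ 8.16 mg/L; x_c ≈ 23.8 km

t_c = [1/(k_2−k_d)] ln[(k_2/k_d)(1 − D₀(k_2−k_d)/(k_d L₀))]
= [1/(1.41−0.202)] ln[(1.41/0.202)(1 − 3.36×1.208/(0.202×27.4))]
= (1/1.208) ln[6.980 × 0.2667] = 0.8278 × ln(1.861) = 0.8278 × 0.6213 = 0.5143 d.
L(t_c) = L₀ e^(−k_d t_c) = 27.4 × 0.9013 = 24.70 mg/L, and at the critical point k_2 D_c = k_d L, so D_c = (0.202/1.41) × 24.70 = 3.538 mg/L.
Minimum DO = C_s − D_c = 11.7 − 3.538 = 8.162 mg/L.
x_c = v t_c = 0.535 m/s × 0.5143 d × 86400 s/d = 23770 m ≈ 23.8 km.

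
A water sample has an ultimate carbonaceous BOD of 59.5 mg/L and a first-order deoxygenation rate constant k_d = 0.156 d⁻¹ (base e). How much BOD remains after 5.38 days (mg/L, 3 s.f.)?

L_t = L₀ e^(−k_d t) = 59.5 × e^(−0.156×5.38) = 59.5 × 0.4320 = 25.71 mg/L.

L ≈ 25.7 mg/L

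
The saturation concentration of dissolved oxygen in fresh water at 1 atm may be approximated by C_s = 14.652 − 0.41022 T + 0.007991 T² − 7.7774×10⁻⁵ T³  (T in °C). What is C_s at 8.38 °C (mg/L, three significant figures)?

C_s ≈ 11.7 mg/L

C_s = 14.652 − 0.41022×8.38 + 0.007991×8.38² − 7.7774×10⁻⁵×8.38³ = 11.73 mg/L.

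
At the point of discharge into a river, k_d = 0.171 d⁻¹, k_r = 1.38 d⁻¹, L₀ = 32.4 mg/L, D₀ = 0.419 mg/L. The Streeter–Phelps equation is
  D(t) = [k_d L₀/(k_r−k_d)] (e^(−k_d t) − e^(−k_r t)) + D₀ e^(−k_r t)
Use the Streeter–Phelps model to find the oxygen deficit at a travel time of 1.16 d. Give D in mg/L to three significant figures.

k_d L₀/(k_r−k_d) = 0.171×32.4/(1.38−0.171) = 5.540/1.209 = 4.583 mg/L.
e^(−k_d t) = e^(−0.171×1.160) = 0.8201; e^(−k_r t) = e^(−1.38×1.160) = 0.2017.
D = 4.583 × (0.8201 − 0.2017) + 0.419 × 0.2017 = 2.834 + 0.08453 = 2.918 mg/L.

D ≈ 2.92 mg/L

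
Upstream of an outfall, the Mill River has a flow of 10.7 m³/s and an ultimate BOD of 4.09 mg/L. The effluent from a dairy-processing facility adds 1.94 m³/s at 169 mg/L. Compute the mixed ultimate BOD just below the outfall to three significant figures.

29.4 mg/L

Flow-weighted mixing: C = (Q_r C_r + Q_w C_w)/(Q_r + Q_w)
= (10.7×4.09 + 1.94×169)/(10.7 + 1.94) = 371.6/12.64 = 29.40 mg/L.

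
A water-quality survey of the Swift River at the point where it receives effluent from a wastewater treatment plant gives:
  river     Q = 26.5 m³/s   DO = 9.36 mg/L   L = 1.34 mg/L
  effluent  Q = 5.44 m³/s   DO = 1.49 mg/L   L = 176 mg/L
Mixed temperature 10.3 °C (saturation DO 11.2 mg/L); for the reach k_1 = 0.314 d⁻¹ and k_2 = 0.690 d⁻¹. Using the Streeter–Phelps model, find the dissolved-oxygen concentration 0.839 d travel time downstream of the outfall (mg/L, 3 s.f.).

Mixed DO = (26.5×9.36 + 5.44×1.49)/(26.5+5.44) = 256.1/31.94 = 8.020 mg/L.
Mixed L₀ = (26.5×1.34 + 5.44×176)/(31.94) = 993.0/31.94 = 31.09 mg/L.
Initial deficit D₀ = C_s − DO₀ = 11.2 − 8.020 = 3.180 mg/L.
D(0.839) = [0.314×31.09/(0.690−0.314)](e^(−0.314×0.839) − e^(−0.690×0.839)) + 3.180 e^(−0.690×0.839)
= 25.96 × (0.7684 − 0.5605) + 3.180 × 0.5605 = 7.180 mg/L.
DO = 11.2 − 7.180 = 4.020 mg/L.

DO ≈ 4.02 mg/L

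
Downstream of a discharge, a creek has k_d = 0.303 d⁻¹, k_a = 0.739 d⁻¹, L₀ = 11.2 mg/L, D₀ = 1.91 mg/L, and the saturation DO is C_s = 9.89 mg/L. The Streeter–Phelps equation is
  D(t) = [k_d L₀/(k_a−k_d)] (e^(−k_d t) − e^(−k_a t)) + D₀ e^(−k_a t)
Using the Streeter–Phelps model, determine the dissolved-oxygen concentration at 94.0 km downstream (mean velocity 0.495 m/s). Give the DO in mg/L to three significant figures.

DO ≈ 7.05 mg/L

Travel time t = x/v = 94.0 km / (0.495 m/s) = 94000 m / 0.495 m/s = 189900 s = 2.198 d.
k_d L₀/(k_a−k_d) = 0.303×11.2/(0.739−0.303) = 3.394/0.4360 = 7.783 mg/L.
e^(−k_d t) = e^(−0.303×2.198) = 0.5138; e^(−k_a t) = e^(−0.739×2.198) = 0.1971.
D = 7.783 × (0.5138 − 0.1971) + 1.91 × 0.1971 = 2.465 + 0.3764 = 2.842 mg/L.
DO = C_s − D = 9.89 − 2.842 = 7.048 mg/L.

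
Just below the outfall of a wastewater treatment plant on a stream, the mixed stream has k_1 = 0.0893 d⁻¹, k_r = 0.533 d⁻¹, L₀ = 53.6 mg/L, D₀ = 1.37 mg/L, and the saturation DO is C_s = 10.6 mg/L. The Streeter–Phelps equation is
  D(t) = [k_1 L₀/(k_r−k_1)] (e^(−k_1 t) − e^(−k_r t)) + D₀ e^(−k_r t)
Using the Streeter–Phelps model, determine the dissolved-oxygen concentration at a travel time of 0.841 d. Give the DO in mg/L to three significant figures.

DO ≈ 6.61 mg/L

k_1 L₀/(k_r−k_1) = 0.0893×53.6/(0.533−0.0893) = 4.786/0.4437 = 10.79 mg/L.
e^(−k_1 t) = e^(−0.0893×0.8410) = 0.9276; e^(−k_r t) = e^(−0.533×0.8410) = 0.6387.
D = 10.79 × (0.9276 − 0.6387) + 1.37 × 0.6387 = 3.117 + 0.8751 = 3.992 mg/L.
DO = C_s − D = 10.6 − 3.992 = 6.608 mg/L.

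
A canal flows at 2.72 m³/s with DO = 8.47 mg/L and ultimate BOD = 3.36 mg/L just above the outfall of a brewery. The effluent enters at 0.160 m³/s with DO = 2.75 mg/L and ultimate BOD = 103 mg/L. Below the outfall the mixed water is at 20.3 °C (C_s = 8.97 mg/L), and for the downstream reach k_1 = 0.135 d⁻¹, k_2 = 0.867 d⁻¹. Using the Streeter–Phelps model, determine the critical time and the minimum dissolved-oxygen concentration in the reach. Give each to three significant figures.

Mixed DO = (2.72×8.47 + 0.160×2.75)/(2.72+0.160) = 23.48/2.880 = 8.152 mg/L.
Mixed L₀ = (2.72×3.36 + 0.160×103)/(2.880) = 25.62/2.880 = 8.896 mg/L.
Initial deficit D₀ = C_s − DO₀ = 8.97 − 8.152 = 0.8178 mg/L.
t_c = (1/0.7320) ln[(0.867/0.135)(1 − 0.8178×0.7320/(0.135×8.896))] = 1.366 × ln(3.221) = 1.598 d.
D_c = (0.135/0.867) × 8.896 × e^(−0.135×1.598) = 0.1557 × 8.896 × 0.8060 = 1.116 mg/L.
Minimum DO = 8.97 − 1.116 = 7.854 mg/L.

t_c ≈ 1.60 d; minimum DO ≈ 7.85 mg/L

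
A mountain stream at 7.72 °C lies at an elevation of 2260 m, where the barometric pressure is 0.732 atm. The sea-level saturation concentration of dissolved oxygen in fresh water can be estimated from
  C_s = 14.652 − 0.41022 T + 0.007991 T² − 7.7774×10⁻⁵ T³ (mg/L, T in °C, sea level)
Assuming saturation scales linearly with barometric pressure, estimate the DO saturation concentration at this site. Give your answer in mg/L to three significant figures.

At sea level: C_s = 14.652 − 0.41022×7.72 + 0.007991×7.72² − 7.7774×10⁻⁵×7.72³ = 11.93 mg/L.
Pressure correction: C_s' = 11.93 × 0.732 = 8.730 mg/L.

C_s ≈ 8.73 mg/L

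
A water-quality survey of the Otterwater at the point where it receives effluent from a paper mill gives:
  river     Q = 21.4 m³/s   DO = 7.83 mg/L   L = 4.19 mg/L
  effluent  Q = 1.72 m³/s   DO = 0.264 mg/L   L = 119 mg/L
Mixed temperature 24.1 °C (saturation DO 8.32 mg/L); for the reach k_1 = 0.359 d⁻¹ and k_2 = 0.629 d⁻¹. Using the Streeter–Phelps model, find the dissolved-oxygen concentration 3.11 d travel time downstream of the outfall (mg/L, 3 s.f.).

Mixed DO = (21.4×7.83 + 1.72×0.264)/(21.4+1.72) = 168.0/23.12 = 7.267 mg/L.
Mixed L₀ = (21.4×4.19 + 1.72×119)/(23.12) = 294.3/23.12 = 12.73 mg/L.
Initial deficit D₀ = C_s − DO₀ = 8.32 − 7.267 = 1.053 mg/L.
D(3.11) = [0.359×12.73/(0.629−0.359)](e^(−0.359×3.11) − e^(−0.629×3.11)) + 1.053 e^(−0.629×3.11)
= 16.93 × (0.3274 − 0.1414) + 1.053 × 0.1414 = 3.298 mg/L.
DO = 8.32 − 3.298 = 5.022 mg/L.

DO ≈ 5.02 mg/L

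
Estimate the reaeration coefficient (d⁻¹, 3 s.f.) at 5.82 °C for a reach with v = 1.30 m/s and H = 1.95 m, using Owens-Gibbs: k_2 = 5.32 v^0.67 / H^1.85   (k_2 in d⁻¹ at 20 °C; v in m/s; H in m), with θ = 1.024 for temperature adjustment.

k_2 ≈ 1.32 d⁻¹

k_2(20) = 5.32 × 1.30^0.67 / 1.95^1.85 = 5.32 × 1.192 / 3.440 = 1.844 d⁻¹.
k_2(5.82) = 1.844 × 1.024^(5.82−20) = 1.844 × 0.7144 = 1.317 d⁻¹.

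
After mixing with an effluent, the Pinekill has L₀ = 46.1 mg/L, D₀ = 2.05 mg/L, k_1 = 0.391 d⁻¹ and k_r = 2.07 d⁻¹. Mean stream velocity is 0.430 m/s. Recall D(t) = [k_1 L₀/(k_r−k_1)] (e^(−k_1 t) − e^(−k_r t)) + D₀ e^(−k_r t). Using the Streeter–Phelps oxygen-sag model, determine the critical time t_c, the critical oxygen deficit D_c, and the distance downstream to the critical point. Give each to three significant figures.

t_c ≈ 0.866 d; D_c ≈ 6.21 mg/L; x_c ≈ 32.2 km

At the critical point dD/dt = 0, so k_1 L₀ e^(−k_1 t) = k_r D. Substituting D(t) from the Streeter–Phelps equation and solving for t gives
t_c = ln[(k_r/k_1)(1 − D₀(k_r−k_1)/(k_1 L₀))] / (k_r−k_1).
Here k_r−k_1 = 1.679 d⁻¹ and 1 − D₀(k_r−k_1)/(k_1 L₀) = 1 − 2.05×1.679/(0.391×46.1) = 0.8090, so
t_c = ln(5.294 × 0.8090) / 1.679 = 1.455 / 1.679 = 0.8664 d.
L(t_c) = L₀ e^(−k_1 t_c) = 46.1 × 0.7126 = 32.85 mg/L, and at the critical point k_r D_c = k_1 L, so D_c = (0.391/2.07) × 32.85 = 6.206 mg/L.
x_c = v t_c = 0.430 m/s × 0.8664 d × 86400 s/d = 32190 m ≈ 32.2 km.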